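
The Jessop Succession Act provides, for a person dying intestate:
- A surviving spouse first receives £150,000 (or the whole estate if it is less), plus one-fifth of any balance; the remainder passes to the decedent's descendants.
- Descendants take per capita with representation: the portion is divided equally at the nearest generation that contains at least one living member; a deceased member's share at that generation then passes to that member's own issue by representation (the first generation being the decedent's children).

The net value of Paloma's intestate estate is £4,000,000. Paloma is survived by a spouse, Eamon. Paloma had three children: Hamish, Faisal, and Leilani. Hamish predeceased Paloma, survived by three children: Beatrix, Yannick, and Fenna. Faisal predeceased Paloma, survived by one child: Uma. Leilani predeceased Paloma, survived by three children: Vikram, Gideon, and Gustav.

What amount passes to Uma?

Eamon first takes £150,000, leaving a balance of £3,850,000. Eamon then takes one-fifth of the balance (£770,000), for a total of £920,000. The remaining £3,080,000 passes to the descendants.
No child survives, so the initial division is made at the grandchildren's generation.
The descendants' portion (£3,080,000) is divided into 7 shares of £440,000: Beatrix, Yannick, Fenna, Uma, Vikram, Gideon, and Gustav each take £440,000.

Uma receives £440,000.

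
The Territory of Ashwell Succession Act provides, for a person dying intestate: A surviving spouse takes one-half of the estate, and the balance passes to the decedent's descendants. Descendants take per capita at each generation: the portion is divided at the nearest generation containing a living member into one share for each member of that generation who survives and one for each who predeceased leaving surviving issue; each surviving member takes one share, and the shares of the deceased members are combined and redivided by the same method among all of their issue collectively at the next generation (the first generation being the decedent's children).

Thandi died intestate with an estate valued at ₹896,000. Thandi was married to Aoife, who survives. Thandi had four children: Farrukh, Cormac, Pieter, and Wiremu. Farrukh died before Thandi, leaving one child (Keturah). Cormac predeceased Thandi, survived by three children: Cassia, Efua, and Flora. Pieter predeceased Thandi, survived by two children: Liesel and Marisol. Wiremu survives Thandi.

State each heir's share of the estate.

Aoife takes one-half of ₹896,000 = ₹448,000. The remaining ₹448,000 passes to the descendants.
The descendants' portion (₹448,000) is divided at the children's generation into 4 shares of ₹112,000. Wiremu takes ₹112,000. The 3 shares of the deceased (Farrukh, Cormac, and Pieter) are combined into a pool of ₹336,000.
That pool (₹336,000) is divided at the grandchildren's generation equally among Keturah, Cassia, Efua, Flora, Liesel, and Marisol: ₹56,000 each.

Aoife: ₹448,000; Keturah: ₹56,000; Cassia: ₹56,000; Efua: ₹56,000; Flora: ₹56,000; Liesel: ₹56,000; Marisol: ₹56,000; Wiremu: ₹112,000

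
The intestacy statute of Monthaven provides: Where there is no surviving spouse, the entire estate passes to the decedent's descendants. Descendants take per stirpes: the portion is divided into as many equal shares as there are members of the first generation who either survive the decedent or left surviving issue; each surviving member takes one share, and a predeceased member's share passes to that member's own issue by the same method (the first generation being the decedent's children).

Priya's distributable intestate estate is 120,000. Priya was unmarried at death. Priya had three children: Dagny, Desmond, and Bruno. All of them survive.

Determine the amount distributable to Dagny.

The entire 120,000 passes to the descendants.
That amount (120,000) is divided into 3 shares of 40,000: Dagny, Desmond, and Bruno each take 40,000.

Dagny receives 40,000.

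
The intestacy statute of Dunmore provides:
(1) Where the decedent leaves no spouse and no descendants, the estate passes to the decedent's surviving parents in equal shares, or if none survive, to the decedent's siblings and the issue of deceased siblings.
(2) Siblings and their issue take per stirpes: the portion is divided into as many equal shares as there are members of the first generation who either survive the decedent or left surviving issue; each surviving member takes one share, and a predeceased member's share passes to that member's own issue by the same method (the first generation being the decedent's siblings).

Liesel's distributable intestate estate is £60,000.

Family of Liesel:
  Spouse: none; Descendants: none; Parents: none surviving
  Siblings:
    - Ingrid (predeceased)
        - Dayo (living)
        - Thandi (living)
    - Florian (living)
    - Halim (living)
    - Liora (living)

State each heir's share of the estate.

Dayo: £7,500; Thandi: £7,500; Florian: £15,000; Halim: £15,000; Liora: £15,000

The entire £60,000 passes to the siblings and their issue.
That amount (£60,000) is divided into 4 shares of £15,000: Florian, Halim, and Liora each take £15,000; Ingrid's £15,000 share passes to Ingrid's issue.
Ingrid's share (£15,000) is divided into 2 shares of £7,500: Dayo and Thandi each take £7,500.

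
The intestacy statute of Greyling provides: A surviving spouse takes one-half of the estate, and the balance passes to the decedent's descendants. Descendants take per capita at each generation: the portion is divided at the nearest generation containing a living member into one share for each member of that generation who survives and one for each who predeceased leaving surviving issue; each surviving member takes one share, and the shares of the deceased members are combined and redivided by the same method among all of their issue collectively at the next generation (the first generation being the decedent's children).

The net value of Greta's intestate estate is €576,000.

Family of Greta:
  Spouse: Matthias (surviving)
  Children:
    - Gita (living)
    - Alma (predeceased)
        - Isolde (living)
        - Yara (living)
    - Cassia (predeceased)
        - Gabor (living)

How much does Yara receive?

Matthias takes one-half of €576,000 = €288,000. The remaining €288,000 passes to the descendants.
The descendants' portion (€288,000) is divided at the children's generation into 3 shares of €96,000. Gita takes €96,000. The 2 shares of the deceased (Alma and Cassia) are combined into a pool of €192,000.
That pool (€192,000) is divided at the grandchildren's generation equally among Isolde, Yara, and Gabor: €64,000 each.

Yara receives €64,000.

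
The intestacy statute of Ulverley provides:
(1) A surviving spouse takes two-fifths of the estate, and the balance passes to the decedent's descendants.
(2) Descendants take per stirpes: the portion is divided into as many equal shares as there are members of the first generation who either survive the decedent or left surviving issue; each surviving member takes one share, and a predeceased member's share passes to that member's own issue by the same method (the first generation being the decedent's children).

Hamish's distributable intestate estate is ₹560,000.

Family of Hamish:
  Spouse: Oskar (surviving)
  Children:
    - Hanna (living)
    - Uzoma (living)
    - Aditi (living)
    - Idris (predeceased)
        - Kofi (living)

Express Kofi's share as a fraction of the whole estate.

Kofi receives 3/20 of the estate.

Oskar takes two-fifths of ₹560,000 = ₹224,000. The remaining ₹336,000 passes to the descendants.
The descendants' portion (₹336,000) is divided into 4 shares of ₹84,000: Hanna, Uzoma, and Aditi each take ₹84,000; Idris's ₹84,000 share passes to Idris's issue.
Idris's share (₹84,000) passes entirely to Kofi.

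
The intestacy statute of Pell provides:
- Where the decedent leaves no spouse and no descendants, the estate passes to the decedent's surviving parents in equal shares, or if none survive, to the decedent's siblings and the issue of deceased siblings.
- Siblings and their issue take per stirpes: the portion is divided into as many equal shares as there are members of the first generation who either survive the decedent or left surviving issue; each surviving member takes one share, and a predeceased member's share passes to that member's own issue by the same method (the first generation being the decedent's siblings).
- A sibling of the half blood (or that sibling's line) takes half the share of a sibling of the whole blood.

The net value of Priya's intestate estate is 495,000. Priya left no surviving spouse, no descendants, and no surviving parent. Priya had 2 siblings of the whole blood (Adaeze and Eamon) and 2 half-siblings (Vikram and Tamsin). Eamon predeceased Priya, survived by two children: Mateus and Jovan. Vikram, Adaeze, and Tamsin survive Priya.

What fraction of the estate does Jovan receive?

The entire 495,000 passes to the siblings and their issue.
Counting each half-blood sibling's line as half a unit, there are 3 units in 495,000, so one unit is 165,000. Whole-blood lines (Adaeze and Eamon) take 165,000 each; half-blood lines (Vikram and Tamsin) take 82,500 each.
Eamon's share (165,000) is divided into 2 shares of 82,500: Mateus and Jovan each take 82,500.

Jovan receives 1/6 of the estate.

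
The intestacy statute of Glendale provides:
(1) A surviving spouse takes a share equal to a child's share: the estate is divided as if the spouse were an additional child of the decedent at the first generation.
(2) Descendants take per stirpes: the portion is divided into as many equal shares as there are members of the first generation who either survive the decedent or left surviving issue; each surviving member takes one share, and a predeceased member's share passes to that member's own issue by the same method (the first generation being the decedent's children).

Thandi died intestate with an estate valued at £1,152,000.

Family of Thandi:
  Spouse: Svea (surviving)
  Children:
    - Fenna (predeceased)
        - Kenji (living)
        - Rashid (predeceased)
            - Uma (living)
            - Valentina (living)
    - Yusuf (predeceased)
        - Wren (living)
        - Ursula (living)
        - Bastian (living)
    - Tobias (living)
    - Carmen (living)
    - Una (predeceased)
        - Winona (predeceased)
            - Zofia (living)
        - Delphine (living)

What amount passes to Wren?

The spouse counts as an additional share at the children's level, so there are 6 primary shares of £192,000. Svea takes one such share (£192,000).
The children's combined portion (£960,000) is divided into 5 shares of £192,000: Tobias and Carmen each take £192,000; Fenna's £192,000 share passes to Fenna's issue; Yusuf's £192,000 share passes to Yusuf's issue; Una's £192,000 share passes to Una's issue.
Fenna's share (£192,000) is divided into 2 shares of £96,000: Kenji takes £96,000; Rashid's £96,000 share passes to Rashid's issue.
Rashid's share (£96,000) is divided into 2 shares of £48,000: Uma and Valentina each take £48,000.
Yusuf's share (£192,000) is divided into 3 shares of £64,000: Wren, Ursula, and Bastian each take £64,000.
Una's share (£192,000) is divided into 2 shares of £96,000: Delphine takes £96,000; Winona's £96,000 share passes to Winona's issue.
Winona's share (£96,000) passes entirely to Zofia.

Wren receives £64,000.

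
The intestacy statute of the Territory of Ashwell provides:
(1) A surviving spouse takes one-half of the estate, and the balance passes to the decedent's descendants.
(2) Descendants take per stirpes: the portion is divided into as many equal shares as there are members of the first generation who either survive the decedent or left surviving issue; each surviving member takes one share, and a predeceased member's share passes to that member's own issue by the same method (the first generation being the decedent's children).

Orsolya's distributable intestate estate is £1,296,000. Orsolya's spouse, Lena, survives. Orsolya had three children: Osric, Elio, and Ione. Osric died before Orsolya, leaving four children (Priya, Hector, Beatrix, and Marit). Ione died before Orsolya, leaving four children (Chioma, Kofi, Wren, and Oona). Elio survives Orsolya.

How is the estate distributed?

Lena takes one-half of £1,296,000 = £648,000. The remaining £648,000 passes to the descendants.
The descendants' portion (£648,000) is divided into 3 shares of £216,000: Elio takes £216,000; Osric's £216,000 share passes to Osric's issue; Ione's £216,000 share passes to Ione's issue.
Osric's share (£216,000) is divided into 4 shares of £54,000: Priya, Hector, Beatrix, and Marit each take £54,000.
Ione's share (£216,000) is divided into 4 shares of £54,000: Chioma, Kofi, Wren, and Oona each take £54,000.

Lena: £648,000; Priya: £54,000; Hector: £54,000; Beatrix: £54,000; Marit: £54,000; Elio: £216,000; Chioma: £54,000; Kofi: £54,000; Wren: £54,000; Oona: £54,000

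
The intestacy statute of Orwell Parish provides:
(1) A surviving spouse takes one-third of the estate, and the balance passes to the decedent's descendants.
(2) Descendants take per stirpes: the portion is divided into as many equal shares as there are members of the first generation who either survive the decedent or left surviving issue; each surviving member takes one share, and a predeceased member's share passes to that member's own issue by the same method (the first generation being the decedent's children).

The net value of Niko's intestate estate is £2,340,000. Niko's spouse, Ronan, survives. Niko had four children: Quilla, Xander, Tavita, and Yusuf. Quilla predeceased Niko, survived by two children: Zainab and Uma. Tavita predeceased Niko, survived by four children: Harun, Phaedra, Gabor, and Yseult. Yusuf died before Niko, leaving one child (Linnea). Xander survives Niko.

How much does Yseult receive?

Ronan takes one-third of £2,340,000 = £780,000. The remaining £1,560,000 passes to the descendants.
The descendants' portion (£1,560,000) is divided into 4 shares of £390,000: Xander takes £390,000; Quilla's £390,000 share passes to Quilla's issue; Tavita's £390,000 share passes to Tavita's issue; Yusuf's £390,000 share passes to Yusuf's issue.
Quilla's share (£390,000) is divided into 2 shares of £195,000: Zainab and Uma each take £195,000.
Tavita's share (£390,000) is divided into 4 shares of £97,500: Harun, Phaedra, Gabor, and Yseult each take £97,500.
Yusuf's share (£390,000) passes entirely to Linnea.

Yseult receives £97,500.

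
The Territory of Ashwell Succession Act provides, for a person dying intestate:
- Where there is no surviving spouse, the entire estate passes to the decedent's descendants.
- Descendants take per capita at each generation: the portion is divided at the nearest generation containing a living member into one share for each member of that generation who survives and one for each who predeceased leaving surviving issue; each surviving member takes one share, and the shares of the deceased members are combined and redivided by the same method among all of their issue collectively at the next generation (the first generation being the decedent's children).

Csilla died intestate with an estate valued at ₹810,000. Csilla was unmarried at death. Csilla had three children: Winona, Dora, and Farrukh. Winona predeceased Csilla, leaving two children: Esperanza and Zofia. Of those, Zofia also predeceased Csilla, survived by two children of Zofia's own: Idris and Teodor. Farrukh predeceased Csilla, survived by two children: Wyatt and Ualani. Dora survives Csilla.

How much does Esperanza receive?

The entire ₹810,000 passes to the descendants.
That amount (₹810,000) is divided at the children's generation into 3 shares of ₹270,000. Dora takes ₹270,000. The 2 shares of the deceased (Winona and Farrukh) are combined into a pool of ₹540,000.
That pool (₹540,000) is divided at the grandchildren's generation into 4 shares of ₹135,000. Esperanza, Wyatt, and Ualani each take ₹135,000. The remaining share for the deceased Zofia (₹135,000) is carried to the next generation.
That pool (₹135,000) is divided at the great-grandchildren's generation equally among Idris and Teodor: ₹67,500 each.

Esperanza receives ₹135,000.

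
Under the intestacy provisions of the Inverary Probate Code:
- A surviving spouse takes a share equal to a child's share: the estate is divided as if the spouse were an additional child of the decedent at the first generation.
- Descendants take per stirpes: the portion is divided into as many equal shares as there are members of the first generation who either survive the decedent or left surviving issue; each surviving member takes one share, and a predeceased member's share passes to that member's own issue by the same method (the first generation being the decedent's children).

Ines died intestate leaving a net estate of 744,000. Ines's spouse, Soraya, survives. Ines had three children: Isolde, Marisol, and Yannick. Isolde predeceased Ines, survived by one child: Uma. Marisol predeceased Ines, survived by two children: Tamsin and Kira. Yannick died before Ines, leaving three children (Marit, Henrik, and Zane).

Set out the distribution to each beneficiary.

The spouse counts as an additional share at the children's level, so there are 4 primary shares of 186,000. Soraya takes one such share (186,000).
The children's combined portion (558,000) is divided into 3 shares of 186,000: Isolde's 186,000 share passes to Isolde's issue; Marisol's 186,000 share passes to Marisol's issue; Yannick's 186,000 share passes to Yannick's issue.
Isolde's share (186,000) passes entirely to Uma.
Marisol's share (186,000) is divided into 2 shares of 93,000: Tamsin and Kira each take 93,000.
Yannick's share (186,000) is divided into 3 shares of 62,000: Marit, Henrik, and Zane each take 62,000.

Soraya: 186,000; Uma: 186,000; Tamsin: 93,000; Kira: 93,000; Marit: 62,000; Henrik: 62,000; Zane: 62,000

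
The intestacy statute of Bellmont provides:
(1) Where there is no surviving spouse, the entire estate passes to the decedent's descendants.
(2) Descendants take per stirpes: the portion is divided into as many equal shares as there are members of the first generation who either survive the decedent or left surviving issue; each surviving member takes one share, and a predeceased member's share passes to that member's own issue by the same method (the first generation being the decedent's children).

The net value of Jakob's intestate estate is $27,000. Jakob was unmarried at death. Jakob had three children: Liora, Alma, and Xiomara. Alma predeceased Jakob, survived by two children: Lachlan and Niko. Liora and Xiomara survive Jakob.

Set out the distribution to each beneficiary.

The entire $27,000 passes to the descendants.
That amount ($27,000) is divided into 3 shares of $9,000: Liora and Xiomara each take $9,000; Alma's $9,000 share passes to Alma's issue.
Alma's share ($9,000) is divided into 2 shares of $4,500: Lachlan and Niko each take $4,500.

Liora: $9,000; Lachlan: $4,500; Niko: $4,500; Xiomara: $9,000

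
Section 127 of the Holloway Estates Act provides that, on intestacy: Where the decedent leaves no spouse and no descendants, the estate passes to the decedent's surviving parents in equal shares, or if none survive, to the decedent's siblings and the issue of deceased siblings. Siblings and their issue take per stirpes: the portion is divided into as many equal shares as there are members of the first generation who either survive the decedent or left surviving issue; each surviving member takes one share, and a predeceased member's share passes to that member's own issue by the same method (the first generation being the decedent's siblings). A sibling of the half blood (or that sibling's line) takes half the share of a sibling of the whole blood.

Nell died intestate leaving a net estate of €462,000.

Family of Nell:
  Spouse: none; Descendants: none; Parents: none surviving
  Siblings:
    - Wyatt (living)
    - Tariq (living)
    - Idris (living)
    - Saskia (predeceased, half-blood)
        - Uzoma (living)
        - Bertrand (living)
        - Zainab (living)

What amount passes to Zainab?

The entire €462,000 passes to the siblings and their issue.
Counting each half-blood sibling's line as half a unit, there are 7/2 units in €462,000, so one unit is €132,000. Whole-blood lines (Wyatt, Tariq, and Idris) take €132,000 each; half-blood lines (Saskia) take €66,000 each.
Saskia's share (€66,000) is divided into 3 shares of €22,000: Uzoma, Bertrand, and Zainab each take €22,000.

Zainab receives €22,000.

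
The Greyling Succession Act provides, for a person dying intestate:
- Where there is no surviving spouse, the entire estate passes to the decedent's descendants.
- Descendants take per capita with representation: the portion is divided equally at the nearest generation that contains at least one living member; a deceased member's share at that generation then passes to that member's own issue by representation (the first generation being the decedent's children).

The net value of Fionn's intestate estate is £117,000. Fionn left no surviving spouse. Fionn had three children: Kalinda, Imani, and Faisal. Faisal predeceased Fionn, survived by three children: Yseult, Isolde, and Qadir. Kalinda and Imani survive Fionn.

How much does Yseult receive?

Yseult receives £13,000.

The entire £117,000 passes to the descendants.
That amount (£117,000) is divided into 3 shares of £39,000: Kalinda and Imani each take £39,000; Faisal's £39,000 share passes to Faisal's issue.
Faisal's share (£39,000) is divided into 3 shares of £13,000: Yseult, Isolde, and Qadir each take £13,000.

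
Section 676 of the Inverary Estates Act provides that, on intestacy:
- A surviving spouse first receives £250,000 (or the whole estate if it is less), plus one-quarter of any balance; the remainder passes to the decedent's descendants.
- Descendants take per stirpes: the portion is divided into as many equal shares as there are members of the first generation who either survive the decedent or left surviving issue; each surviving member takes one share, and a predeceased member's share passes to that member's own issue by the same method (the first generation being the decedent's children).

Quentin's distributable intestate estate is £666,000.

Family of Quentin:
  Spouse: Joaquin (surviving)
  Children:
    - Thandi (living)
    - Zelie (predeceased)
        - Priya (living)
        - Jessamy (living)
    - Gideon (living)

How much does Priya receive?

Joaquin first takes £250,000, leaving a balance of £416,000. Joaquin then takes one-quarter of the balance (£104,000), for a total of £354,000. The remaining £312,000 passes to the descendants.
The descendants' portion (£312,000) is divided into 3 shares of £104,000: Thandi and Gideon each take £104,000; Zelie's £104,000 share passes to Zelie's issue.
Zelie's share (£104,000) is divided into 2 shares of £52,000: Priya and Jessamy each take £52,000.

Priya receives £52,000.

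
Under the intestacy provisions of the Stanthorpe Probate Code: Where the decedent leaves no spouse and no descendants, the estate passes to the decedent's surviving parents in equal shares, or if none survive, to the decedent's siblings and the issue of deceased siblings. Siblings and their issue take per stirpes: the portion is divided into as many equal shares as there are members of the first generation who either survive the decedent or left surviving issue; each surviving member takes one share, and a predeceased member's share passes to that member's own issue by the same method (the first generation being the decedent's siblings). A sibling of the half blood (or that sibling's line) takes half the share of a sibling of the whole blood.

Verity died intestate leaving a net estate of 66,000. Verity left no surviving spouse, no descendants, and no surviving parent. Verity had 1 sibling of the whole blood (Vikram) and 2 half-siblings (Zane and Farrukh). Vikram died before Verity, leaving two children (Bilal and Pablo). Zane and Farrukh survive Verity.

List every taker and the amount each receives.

Zane: 16,500; Bilal: 16,500; Pablo: 16,500; Farrukh: 16,500

The entire 66,000 passes to the siblings and their issue.
Counting each half-blood sibling's line as half a unit, there are 2 units in 66,000, so one unit is 33,000. Whole-blood lines (Vikram) take 33,000 each; half-blood lines (Zane and Farrukh) take 16,500 each.
Vikram's share (33,000) is divided into 2 shares of 16,500: Bilal and Pablo each take 16,500.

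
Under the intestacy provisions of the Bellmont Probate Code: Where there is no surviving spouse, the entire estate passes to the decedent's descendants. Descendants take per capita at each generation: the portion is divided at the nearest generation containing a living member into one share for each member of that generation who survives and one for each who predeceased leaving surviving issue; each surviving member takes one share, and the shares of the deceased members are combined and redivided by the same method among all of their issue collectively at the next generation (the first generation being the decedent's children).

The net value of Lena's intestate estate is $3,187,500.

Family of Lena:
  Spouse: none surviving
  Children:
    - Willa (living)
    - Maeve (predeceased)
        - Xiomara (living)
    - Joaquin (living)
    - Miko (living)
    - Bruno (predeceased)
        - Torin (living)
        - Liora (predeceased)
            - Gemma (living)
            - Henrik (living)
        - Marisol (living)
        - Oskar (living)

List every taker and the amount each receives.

Willa: $637,500; Xiomara: $255,000; Joaquin: $637,500; Miko: $637,500; Torin: $255,000; Gemma: $127,500; Henrik: $127,500; Marisol: $255,000; Oskar: $255,000

The entire $3,187,500 passes to the descendants.
That amount ($3,187,500) is divided at the children's generation into 5 shares of $637,500. Willa, Joaquin, and Miko each take $637,500. The 2 shares of the deceased (Maeve and Bruno) are combined into a pool of $1,275,000.
That pool ($1,275,000) is divided at the grandchildren's generation into 5 shares of $255,000. Xiomara, Torin, Marisol, and Oskar each take $255,000. The remaining share for the deceased Liora ($255,000) is carried to the next generation.
That pool ($255,000) is divided at the great-grandchildren's generation equally among Gemma and Henrik: $127,500 each.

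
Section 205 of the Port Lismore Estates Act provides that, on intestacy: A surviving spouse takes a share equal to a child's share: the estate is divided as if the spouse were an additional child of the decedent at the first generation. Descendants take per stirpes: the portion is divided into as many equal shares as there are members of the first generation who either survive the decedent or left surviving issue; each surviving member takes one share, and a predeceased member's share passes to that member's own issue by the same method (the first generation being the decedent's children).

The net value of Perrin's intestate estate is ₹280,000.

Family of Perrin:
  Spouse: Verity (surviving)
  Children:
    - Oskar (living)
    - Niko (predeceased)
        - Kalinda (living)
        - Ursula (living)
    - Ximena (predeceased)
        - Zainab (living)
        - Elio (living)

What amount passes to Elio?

The spouse counts as an additional share at the children's level, so there are 4 primary shares of ₹70,000. Verity takes one such share (₹70,000).
The children's combined portion (₹210,000) is divided into 3 shares of ₹70,000: Oskar takes ₹70,000; Niko's ₹70,000 share passes to Niko's issue; Ximena's ₹70,000 share passes to Ximena's issue.
Niko's share (₹70,000) is divided into 2 shares of ₹35,000: Kalinda and Ursula each take ₹35,000.
Ximena's share (₹70,000) is divided into 2 shares of ₹35,000: Zainab and Elio each take ₹35,000.

Elio receives ₹35,000.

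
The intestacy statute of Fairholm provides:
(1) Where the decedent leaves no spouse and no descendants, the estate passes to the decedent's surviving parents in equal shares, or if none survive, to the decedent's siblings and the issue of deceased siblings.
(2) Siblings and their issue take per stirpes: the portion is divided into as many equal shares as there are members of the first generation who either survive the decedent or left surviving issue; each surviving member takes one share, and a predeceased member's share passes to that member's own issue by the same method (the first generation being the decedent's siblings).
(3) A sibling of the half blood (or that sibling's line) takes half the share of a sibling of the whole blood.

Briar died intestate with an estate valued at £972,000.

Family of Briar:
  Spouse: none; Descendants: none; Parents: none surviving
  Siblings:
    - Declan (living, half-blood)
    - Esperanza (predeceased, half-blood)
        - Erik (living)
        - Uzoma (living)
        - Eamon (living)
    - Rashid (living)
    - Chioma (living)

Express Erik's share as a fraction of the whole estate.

Erik receives 1/18 of the estate.

The entire £972,000 passes to the siblings and their issue.
Counting each half-blood sibling's line as half a unit, there are 3 units in £972,000, so one unit is £324,000. Whole-blood lines (Rashid and Chioma) take £324,000 each; half-blood lines (Declan and Esperanza) take £162,000 each.
Esperanza's share (£162,000) is divided into 3 shares of £54,000: Erik, Uzoma, and Eamon each take £54,000.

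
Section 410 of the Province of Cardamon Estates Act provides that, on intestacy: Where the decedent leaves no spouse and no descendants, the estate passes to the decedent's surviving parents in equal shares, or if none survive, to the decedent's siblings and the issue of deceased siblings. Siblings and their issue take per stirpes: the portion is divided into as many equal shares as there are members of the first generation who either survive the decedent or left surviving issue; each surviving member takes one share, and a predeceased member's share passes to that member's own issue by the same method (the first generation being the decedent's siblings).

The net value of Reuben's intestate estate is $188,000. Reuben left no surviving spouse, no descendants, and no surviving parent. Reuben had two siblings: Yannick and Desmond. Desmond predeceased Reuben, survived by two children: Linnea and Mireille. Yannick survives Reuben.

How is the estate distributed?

The entire $188,000 passes to the siblings and their issue.
That amount ($188,000) is divided into 2 shares of $94,000: Yannick takes $94,000; Desmond's $94,000 share passes to Desmond's issue.
Desmond's share ($94,000) is divided into 2 shares of $47,000: Linnea and Mireille each take $47,000.

Yannick: $94,000; Linnea: $47,000; Mireille: $47,000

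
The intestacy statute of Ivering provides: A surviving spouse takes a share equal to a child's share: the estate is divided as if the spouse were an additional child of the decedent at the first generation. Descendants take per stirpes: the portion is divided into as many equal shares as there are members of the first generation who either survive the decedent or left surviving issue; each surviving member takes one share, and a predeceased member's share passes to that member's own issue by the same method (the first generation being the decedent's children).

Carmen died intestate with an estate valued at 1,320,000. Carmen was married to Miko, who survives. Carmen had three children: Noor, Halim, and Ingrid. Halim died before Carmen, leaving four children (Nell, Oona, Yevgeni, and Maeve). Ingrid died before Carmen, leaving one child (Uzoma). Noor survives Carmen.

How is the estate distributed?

The spouse counts as an additional share at the children's level, so there are 4 primary shares of 330,000. Miko takes one such share (330,000).
The children's combined portion (990,000) is divided into 3 shares of 330,000: Noor takes 330,000; Halim's 330,000 share passes to Halim's issue; Ingrid's 330,000 share passes to Ingrid's issue.
Halim's share (330,000) is divided into 4 shares of 82,500: Nell, Oona, Yevgeni, and Maeve each take 82,500.
Ingrid's share (330,000) passes entirely to Uzoma.

Miko: 330,000; Noor: 330,000; Nell: 82,500; Oona: 82,500; Yevgeni: 82,500; Maeve: 82,500; Uzoma: 330,000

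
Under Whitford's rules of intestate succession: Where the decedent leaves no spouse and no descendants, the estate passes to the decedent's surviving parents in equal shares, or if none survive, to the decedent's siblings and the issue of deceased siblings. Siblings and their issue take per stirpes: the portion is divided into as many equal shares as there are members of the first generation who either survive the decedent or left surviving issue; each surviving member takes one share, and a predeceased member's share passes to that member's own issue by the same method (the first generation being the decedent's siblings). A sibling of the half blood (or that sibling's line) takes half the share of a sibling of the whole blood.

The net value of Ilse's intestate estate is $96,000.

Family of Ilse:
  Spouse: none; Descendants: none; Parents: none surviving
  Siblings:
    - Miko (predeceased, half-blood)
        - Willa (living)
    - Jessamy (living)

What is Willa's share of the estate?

Willa receives $32,000.

The entire $96,000 passes to the siblings and their issue.
Counting each half-blood sibling's line as half a unit, there are 3/2 units in $96,000, so one unit is $64,000. Whole-blood lines (Jessamy) take $64,000 each; half-blood lines (Miko) take $32,000 each.
Miko's share ($32,000) passes entirely to Willa.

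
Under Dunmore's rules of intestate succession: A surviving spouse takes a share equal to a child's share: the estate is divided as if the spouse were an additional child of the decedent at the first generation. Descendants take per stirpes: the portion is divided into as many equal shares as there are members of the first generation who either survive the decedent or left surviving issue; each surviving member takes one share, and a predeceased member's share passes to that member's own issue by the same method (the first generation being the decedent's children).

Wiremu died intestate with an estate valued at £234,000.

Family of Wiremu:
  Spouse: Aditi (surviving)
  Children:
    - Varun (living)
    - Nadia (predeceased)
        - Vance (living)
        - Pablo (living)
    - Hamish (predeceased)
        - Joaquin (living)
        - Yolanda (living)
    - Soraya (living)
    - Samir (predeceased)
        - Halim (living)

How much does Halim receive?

Halim receives £39,000.

The spouse counts as an additional share at the children's level, so there are 6 primary shares of £39,000. Aditi takes one such share (£39,000).
The children's combined portion (£195,000) is divided into 5 shares of £39,000: Varun and Soraya each take £39,000; Nadia's £39,000 share passes to Nadia's issue; Hamish's £39,000 share passes to Hamish's issue; Samir's £39,000 share passes to Samir's issue.
Nadia's share (£39,000) is divided into 2 shares of £19,500: Vance and Pablo each take £19,500.
Hamish's share (£39,000) is divided into 2 shares of £19,500: Joaquin and Yolanda each take £19,500.
Samir's share (£39,000) passes entirely to Halim.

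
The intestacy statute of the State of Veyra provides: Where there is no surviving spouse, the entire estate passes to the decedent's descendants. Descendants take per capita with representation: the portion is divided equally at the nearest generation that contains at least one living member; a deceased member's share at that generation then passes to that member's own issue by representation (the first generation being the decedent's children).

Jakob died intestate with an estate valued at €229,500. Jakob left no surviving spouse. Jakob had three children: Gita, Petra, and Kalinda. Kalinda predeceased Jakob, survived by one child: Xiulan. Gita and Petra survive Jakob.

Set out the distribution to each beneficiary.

The entire €229,500 passes to the descendants.
That amount (€229,500) is divided into 3 shares of €76,500: Gita and Petra each take €76,500; Kalinda's €76,500 share passes to Kalinda's issue.
Kalinda's share (€76,500) passes entirely to Xiulan.

Gita: €76,500; Petra: €76,500; Xiulan: €76,500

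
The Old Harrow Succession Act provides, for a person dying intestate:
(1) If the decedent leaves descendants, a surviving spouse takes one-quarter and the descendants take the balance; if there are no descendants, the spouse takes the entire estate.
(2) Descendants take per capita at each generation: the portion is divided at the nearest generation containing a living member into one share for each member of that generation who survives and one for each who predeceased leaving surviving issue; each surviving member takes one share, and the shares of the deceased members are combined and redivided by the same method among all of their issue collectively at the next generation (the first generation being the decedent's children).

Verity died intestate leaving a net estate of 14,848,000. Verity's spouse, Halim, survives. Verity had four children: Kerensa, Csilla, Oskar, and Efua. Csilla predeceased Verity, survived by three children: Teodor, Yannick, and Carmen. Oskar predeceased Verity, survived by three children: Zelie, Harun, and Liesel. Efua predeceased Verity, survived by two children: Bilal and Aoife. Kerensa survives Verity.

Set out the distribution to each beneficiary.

Halim takes one-quarter of 14,848,000 = 3,712,000. The remaining 11,136,000 passes to the descendants.
The descendants' portion (11,136,000) is divided at the children's generation into 4 shares of 2,784,000. Kerensa takes 2,784,000. The 3 shares of the deceased (Csilla, Oskar, and Efua) are combined into a pool of 8,352,000.
That pool (8,352,000) is divided at the grandchildren's generation equally among Teodor, Yannick, Carmen, Zelie, Harun, Liesel, Bilal, and Aoife: 1,044,000 each.

Halim: 3,712,000; Kerensa: 2,784,000; Teodor: 1,044,000; Yannick: 1,044,000; Carmen: 1,044,000; Zelie: 1,044,000; Harun: 1,044,000; Liesel: 1,044,000; Bilal: 1,044,000; Aoife: 1,044,000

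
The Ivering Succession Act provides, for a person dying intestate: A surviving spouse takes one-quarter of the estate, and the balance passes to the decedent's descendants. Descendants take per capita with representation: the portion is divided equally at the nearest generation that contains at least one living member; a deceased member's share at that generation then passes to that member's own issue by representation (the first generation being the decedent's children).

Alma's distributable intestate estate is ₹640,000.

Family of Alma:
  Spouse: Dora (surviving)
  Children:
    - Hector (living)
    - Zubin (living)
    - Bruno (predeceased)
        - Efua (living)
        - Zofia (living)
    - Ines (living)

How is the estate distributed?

Dora: ₹160,000; Hector: ₹120,000; Zubin: ₹120,000; Efua: ₹60,000; Zofia: ₹60,000; Ines: ₹120,000

Dora takes one-quarter of ₹640,000 = ₹160,000. The remaining ₹480,000 passes to the descendants.
The descendants' portion (₹480,000) is divided into 4 shares of ₹120,000: Hector, Zubin, and Ines each take ₹120,000; Bruno's ₹120,000 share passes to Bruno's issue.
Bruno's share (₹120,000) is divided into 2 shares of ₹60,000: Efua and Zofia each take ₹60,000.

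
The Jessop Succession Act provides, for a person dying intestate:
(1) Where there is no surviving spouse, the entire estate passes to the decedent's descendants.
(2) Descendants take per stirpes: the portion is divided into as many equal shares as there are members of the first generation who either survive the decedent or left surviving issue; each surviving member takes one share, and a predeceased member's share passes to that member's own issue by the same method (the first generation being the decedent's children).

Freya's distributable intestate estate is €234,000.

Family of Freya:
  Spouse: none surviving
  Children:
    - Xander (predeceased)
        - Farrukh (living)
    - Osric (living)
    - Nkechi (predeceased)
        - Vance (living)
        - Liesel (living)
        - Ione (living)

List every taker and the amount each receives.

Farrukh: €78,000; Osric: €78,000; Vance: €26,000; Liesel: €26,000; Ione: €26,000

The entire €234,000 passes to the descendants.
That amount (€234,000) is divided into 3 shares of €78,000: Osric takes €78,000; Xander's €78,000 share passes to Xander's issue; Nkechi's €78,000 share passes to Nkechi's issue.
Xander's share (€78,000) passes entirely to Farrukh.
Nkechi's share (€78,000) is divided into 3 shares of €26,000: Vance, Liesel, and Ione each take €26,000.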